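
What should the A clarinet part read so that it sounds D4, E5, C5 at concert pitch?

F4 G5 Eb5

Written C4 sounds as A3 on the A clarinet, so concert pitches are written a minor third up.
D4 → F4
E5 → G5
C5 → Eb5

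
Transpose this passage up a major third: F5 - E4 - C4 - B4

A5 G#4 E4 D#5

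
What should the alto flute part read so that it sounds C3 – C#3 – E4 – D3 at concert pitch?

F3 F#3 A4 G3

The alto flute sounds a perfect fourth below written, so the written part must be a perfect fourth above concert — transpose each note up.
C3 to F3
C#3 to F#3
E4 to A4
D3 to G3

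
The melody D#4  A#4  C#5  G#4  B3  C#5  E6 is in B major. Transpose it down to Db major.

F3 C4 Eb4 Bb3 Db3 Eb4 Gb5

From B down to Db is an augmented sixth; apply that to each pitch.
D#4 to F3
A#4 to C4
C#5 to Eb4
G#4 to Bb3
B3 to Db3
C#5 to Eb4
E6 to Gb5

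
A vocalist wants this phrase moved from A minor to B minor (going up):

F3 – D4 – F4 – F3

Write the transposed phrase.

G3 E4 G4 G3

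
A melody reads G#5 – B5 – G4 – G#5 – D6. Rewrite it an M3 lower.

E5 G5 Eb4 E5 Bb5

G#5 down a major third is E5.
A major third down from B5 gives G5.
G4 down a major third is Eb4.
A major third down from G#5 gives E5.
D6: a third down reaches B, and 4 semitones makes it Bb5.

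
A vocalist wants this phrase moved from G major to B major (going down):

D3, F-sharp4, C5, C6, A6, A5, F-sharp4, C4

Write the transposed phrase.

F#2 A#3 E4 E5 C#6 C#5 A#3 E3

From G down to B is a minor sixth; apply that to each pitch.
D3 -> F#2
F#4 -> A#3
C5 -> E4
C6 -> E5
A6 -> C#6
A5 -> C#5
F#4 -> A#3
C4 -> E3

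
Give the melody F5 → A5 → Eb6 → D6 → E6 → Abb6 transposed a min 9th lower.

E4 G#4 D5 C#5 D#5 Gb5

F5 becomes E4
A5 becomes G#4
Eb6 becomes D5
D6 becomes C#5
E6 becomes D#5
Abb6 becomes Gb5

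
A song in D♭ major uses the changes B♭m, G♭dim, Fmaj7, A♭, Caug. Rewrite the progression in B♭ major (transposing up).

Gm Ebdim Dmaj7 F Aaug

D♭ major up to B♭ major is a major sixth; each chord root moves by that interval while the quality stays the same.
B♭m: root B♭ up a major sixth → G, giving Gm.
G♭dim: root G♭ up a major sixth → Eb, giving Ebdim.
Fmaj7: root F up a major sixth → D, giving Dmaj7.
A♭: root A♭ up a major sixth → F, giving F.
Caug: root C up a major sixth → A, giving Aaug.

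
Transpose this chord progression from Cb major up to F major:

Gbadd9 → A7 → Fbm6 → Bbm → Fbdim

Cb major up to F major is an augmented fourth; each chord root moves by that interval while the quality stays the same.
Gbadd9: root Gb up an augmented fourth → C, giving Cadd9.
A7: root A up an augmented fourth → D#, giving D#7.
Fbm6: root Fb up an augmented fourth → Bb, giving Bbm6.
Bbm: root Bb up an augmented fourth → E, giving Em.
Fbdim: root Fb up an augmented fourth → Bb, giving Bbdim.

Cadd9 D#7 Bbm6 Em Bbdim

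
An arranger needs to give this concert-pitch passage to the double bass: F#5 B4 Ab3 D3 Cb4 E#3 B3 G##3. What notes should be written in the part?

Written C4 sounds as C3 on the double bass, so concert pitches are written a perfect octave up.
F#5 becomes F#6
B4 becomes B5
Ab3 becomes Ab4
D3 becomes D4
Cb4 becomes Cb5
E#3 becomes E#4
B3 becomes B4
G##3 becomes G##4

F#6 B5 Ab4 D4 Cb5 E#4 B4 G##4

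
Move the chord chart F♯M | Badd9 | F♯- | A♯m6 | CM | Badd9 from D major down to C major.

EM Aadd9 E- G#m6 BbM Aadd9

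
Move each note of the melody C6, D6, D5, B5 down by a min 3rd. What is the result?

A5 B5 B4 G#5

A minor third down from C6 gives A5.
D6: a third down reaches B, and 3 semitones makes it B5.
D5 down a minor third is B4.
A minor third down from B5 gives G#5.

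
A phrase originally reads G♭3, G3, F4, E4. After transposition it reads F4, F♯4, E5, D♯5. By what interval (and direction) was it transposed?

up a major seventh

Take the first pair: Gb3 → F4. G to F spans 7 letter names, so the interval is some kind of seventh.
Gb3 to F4 is 11 semitones, which makes it a major seventh; the second version is higher, so the direction is up.
Checking another pair — E4 → D#5 — gives the same interval.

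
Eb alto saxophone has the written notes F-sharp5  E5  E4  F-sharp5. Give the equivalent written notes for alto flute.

First find concert pitch: the Eb alto saxophone sounds a major sixth below written, so F-sharp5 E5 E4 F-sharp5 sounds A4 G4 G3 A4.
Then write for alto flute: it sounds a perfect fourth below written, so the part must be a perfect fourth above concert.
A4 → D5
G4 → C5
G3 → C4
A4 → D5

D5 C5 C4 D5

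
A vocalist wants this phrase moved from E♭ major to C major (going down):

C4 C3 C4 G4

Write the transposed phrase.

E♭ major to C major down is a minor third, so every note moves down by that interval.
C4 to A3
C3 to A2
C4 to A3
G4 to E4

A3 A2 A3 E4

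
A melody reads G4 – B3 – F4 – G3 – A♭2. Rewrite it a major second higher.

A4 C#4 G4 A3 Bb2

A major second up from G4 gives A4.
B3: a second up reaches C, and 2 semitones makes it C#4.
F4 up a major second is G4.
G3: a second up reaches A, and 2 semitones makes it A3.
Ab2 up a major second is Bb2.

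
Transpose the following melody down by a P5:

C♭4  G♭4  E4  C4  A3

Fb3 Cb4 A3 F3 D3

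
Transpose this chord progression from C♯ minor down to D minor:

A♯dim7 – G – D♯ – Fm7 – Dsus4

Bdim7 Ab E Gbm7 Ebsus4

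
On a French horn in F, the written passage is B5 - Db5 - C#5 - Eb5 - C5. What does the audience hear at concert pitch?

The French horn in F sounds a perfect fifth below written, so transpose each written note down a perfect fifth.
B5 to E5
Db5 to Gb4
C#5 to F#4
Eb5 to Ab4
C5 to F4

E5 Gb4 F#4 Ab4 F4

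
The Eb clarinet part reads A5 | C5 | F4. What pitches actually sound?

C6 Eb5 Ab4

Written C4 on the Eb clarinet sounds as Eb4, a minor third higher; apply that shift to every note.
A5 → C6
C5 → Eb5
F4 → Ab4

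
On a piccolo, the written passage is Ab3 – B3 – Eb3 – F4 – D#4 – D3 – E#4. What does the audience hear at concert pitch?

Ab4 B4 Eb4 F5 D#5 D4 E#5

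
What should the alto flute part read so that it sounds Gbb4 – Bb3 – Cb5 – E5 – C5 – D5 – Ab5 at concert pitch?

Written C4 sounds as G3 on the alto flute, so concert pitches are written a perfect fourth up.
Gbb4 → Cbb5
Bb3 → Eb4
Cb5 → Fb5
E5 → A5
C5 → F5
D5 → G5
Ab5 → Db6

Cbb5 Eb4 Fb5 A5 F5 G5 Db6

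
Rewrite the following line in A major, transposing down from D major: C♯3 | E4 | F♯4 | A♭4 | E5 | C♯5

From D down to A is a perfect fourth; apply that to each pitch.
C#3 to G#2
E4 to B3
F#4 to C#4
Ab4 to Eb4
E5 to B4
C#5 to G#4

G#2 B3 C#4 Eb4 B4 G#4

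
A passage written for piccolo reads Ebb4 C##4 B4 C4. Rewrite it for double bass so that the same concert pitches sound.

First find concert pitch: the piccolo sounds a perfect octave above written, so Ebb4 C##4 B4 C4 sounds Ebb5 C##5 B5 C5.
Then write for double bass: it sounds a perfect octave below written, so the part must be a perfect octave above concert.
Ebb5 → Ebb6
C##5 → C##6
B5 → B6
C5 → C6

Ebb6 C##6 B6 C6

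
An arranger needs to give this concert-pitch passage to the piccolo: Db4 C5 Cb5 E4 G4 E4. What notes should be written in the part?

Db3 C4 Cb4 E3 G3 E3

Written C4 sounds as C5 on the piccolo, so concert pitches are written a perfect octave down.
Db4 → Db3
C5 → C4
Cb5 → Cb4
E4 → E3
G4 → G3
E4 → E3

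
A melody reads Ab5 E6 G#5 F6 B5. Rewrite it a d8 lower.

A4 E#5 G##4 F#5 B#4

A diminished octave down from Ab5 gives A4.
A diminished octave down from E6 gives E#5.
G#5: an octave down reaches G, and 11 semitones makes it G##4.
F6 down a diminished octave is F#5.
B5: an octave down reaches B, and 11 semitones makes it B#4.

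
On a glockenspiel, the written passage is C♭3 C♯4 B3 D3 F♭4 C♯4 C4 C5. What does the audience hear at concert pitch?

Cb5 C#6 B5 D5 Fb6 C#6 C6 C7

Written C4 on the glockenspiel sounds as C6, a perfect fifteenth higher; apply that shift to every note.
Cb3 becomes Cb5
C#4 becomes C#6
B3 becomes B5
D3 becomes D5
Fb4 becomes Fb6
C#4 becomes C#6
C4 becomes C6
C5 becomes C7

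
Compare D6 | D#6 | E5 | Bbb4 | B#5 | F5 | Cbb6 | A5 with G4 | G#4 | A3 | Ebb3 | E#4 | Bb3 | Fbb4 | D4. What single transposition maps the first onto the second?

down a perfect twelfth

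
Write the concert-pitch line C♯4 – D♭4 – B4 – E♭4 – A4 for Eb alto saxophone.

A#4 Bb4 G#5 C5 F#5

Written C4 sounds as Eb3 on the Eb alto saxophone, so concert pitches are written a major sixth up.
C#4 → A#4
Db4 → Bb4
B4 → G#5
Eb4 → C5
A4 → F#5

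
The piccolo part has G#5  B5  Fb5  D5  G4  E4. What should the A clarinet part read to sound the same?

B6 D7 Abb6 F6 Bb5 G5

First find concert pitch: the piccolo sounds a perfect octave above written, so G#5 B5 Fb5 D5 G4 E4 sounds G#6 B6 Fb6 D6 G5 E5.
Then write for A clarinet: it sounds a minor third below written, so the part must be a minor third above concert.
G#6 → B6
B6 → D7
Fb6 → Abb6
D6 → F6
G5 → Bb5
E5 → G5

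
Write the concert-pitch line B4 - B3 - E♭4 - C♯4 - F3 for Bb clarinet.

The Bb clarinet sounds a major second below written, so the written part must be a major second above concert — transpose each note up.
B4 becomes C#5
B3 becomes C#4
Eb4 becomes F4
C#4 becomes D#4
F3 becomes G3

C#5 C#4 F4 D#4 G3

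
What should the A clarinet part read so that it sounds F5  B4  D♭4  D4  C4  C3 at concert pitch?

The A clarinet sounds a minor third below written, so the written part must be a minor third above concert — transpose each note up.
F5 gives Ab5
B4 gives D5
Db4 gives Fb4
D4 gives F4
C4 gives Eb4
C3 gives Eb3

Ab5 D5 Fb4 F4 Eb4 Eb3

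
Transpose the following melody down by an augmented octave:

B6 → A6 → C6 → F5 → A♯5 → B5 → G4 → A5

Bb5 Ab5 Cb5 Fb4 A4 Bb4 Gb3 Ab4

B6 becomes Bb5
A6 becomes Ab5
C6 becomes Cb5
F5 becomes Fb4
A#5 becomes A4
B5 becomes Bb4
G4 becomes Gb3
A5 becomes Ab4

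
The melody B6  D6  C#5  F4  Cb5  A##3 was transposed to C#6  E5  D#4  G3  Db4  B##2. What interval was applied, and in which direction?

Take the first pair: B6 → C#6. B to C spans 7 letter names, so the interval is some kind of seventh.
C#6 to B6 is 10 semitones, which makes it a minor seventh; the second version is lower, so the direction is down.
Checking another pair — A##3 → B##2 — gives the same interval.

down a minor seventh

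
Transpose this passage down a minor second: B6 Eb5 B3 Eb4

A#6 D5 A#3 D4

B6 to A#6
Eb5 to D5
B3 to A#3
Eb4 to D4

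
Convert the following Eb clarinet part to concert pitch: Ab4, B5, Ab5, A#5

Written C4 on the Eb clarinet sounds as Eb4, a minor third higher; apply that shift to every note.
Ab4 gives Cb5
B5 gives D6
Ab5 gives Cb6
A#5 gives C#6

Cb5 D6 Cb6 C#6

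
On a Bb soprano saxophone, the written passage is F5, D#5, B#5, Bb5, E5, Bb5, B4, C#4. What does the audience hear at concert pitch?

Eb5 C#5 A#5 Ab5 D5 Ab5 A4 B3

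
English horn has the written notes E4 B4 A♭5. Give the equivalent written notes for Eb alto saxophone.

First find concert pitch: the English horn sounds a perfect fifth below written, so E4 B4 A♭5 sounds A3 E4 Db5.
Then write for Eb alto saxophone: it sounds a major sixth below written, so the part must be a major sixth above concert.
A3 → F#4
E4 → C#5
Db5 → Bb5

F#4 C#5 Bb5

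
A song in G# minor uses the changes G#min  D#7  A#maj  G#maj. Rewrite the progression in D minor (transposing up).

G# minor up to D minor is a diminished fifth; each chord root moves by that interval while the quality stays the same.
G#min: root G# up a diminished fifth → D, giving Dmin.
D#7: root D# up a diminished fifth → A, giving A7.
A#maj: root A# up a diminished fifth → E, giving Emaj.
G#maj: root G# up a diminished fifth → D, giving Dmaj.

Dmin A7 Emaj Dmaj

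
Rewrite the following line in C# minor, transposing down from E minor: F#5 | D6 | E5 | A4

D#5 B5 C#5 F#4

From E down to C# is a minor third; apply that to each pitch.
F#5 gives D#5
D6 gives B5
E5 gives C#5
A4 gives F#4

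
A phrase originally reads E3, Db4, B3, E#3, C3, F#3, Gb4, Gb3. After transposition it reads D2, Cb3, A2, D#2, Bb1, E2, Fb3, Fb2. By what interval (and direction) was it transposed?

down a major ninth

Take the first pair: E3 → D2. E to D spans 9 letter names, so the interval is some kind of ninth.
D2 to E3 is 14 semitones, which makes it a major ninth; the second version is lower, so the direction is down.
Checking another pair — Gb3 → Fb2 — gives the same interval.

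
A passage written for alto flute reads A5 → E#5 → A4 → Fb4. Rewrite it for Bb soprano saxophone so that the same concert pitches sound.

F#5 C##5 F#4 Db4

First find concert pitch: the alto flute sounds a perfect fourth below written, so A5 E#5 A4 Fb4 sounds E5 B#4 E4 Cb4.
Then write for Bb soprano saxophone: it sounds a major second below written, so the part must be a major second above concert.
E5 → F#5
B#4 → C##5
E4 → F#4
Cb4 → Db4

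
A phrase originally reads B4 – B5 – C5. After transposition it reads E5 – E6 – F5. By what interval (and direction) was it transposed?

up a perfect fourth

From B4 to E5 is 4 letter names — a fourth of some quality.
B4 to E5 is 5 semitones, which makes it a perfect fourth; the second version is higher, so the direction is up.
Checking another pair — C5 → F5 — gives the same interval.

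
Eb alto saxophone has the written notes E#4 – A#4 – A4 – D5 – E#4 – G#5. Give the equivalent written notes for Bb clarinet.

A#3 D#4 D4 G4 A#3 C#5

First find concert pitch: the Eb alto saxophone sounds a major sixth below written, so E#4 A#4 A4 D5 E#4 G#5 sounds G#3 C#4 C4 F4 G#3 B4.
Then write for Bb clarinet: it sounds a major second below written, so the part must be a major second above concert.
G#3 → A#3
C#4 → D#4
C4 → D4
F4 → G4
G#3 → A#3
B4 → C#5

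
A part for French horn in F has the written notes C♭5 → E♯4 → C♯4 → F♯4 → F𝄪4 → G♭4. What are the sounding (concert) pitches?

The French horn in F sounds a perfect fifth below written, so transpose each written note down a perfect fifth.
Cb5 gives Fb4
E#4 gives A#3
C#4 gives F#3
F#4 gives B3
F##4 gives B#3
Gb4 gives Cb4

Fb4 A#3 F#3 B3 B#3 Cb4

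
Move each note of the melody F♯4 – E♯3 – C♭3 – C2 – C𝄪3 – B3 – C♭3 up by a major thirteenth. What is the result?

F#4 -> D#6
E#3 -> C##5
Cb3 -> Ab4
C2 -> A3
C##3 -> A##4
B3 -> G#5
Cb3 -> Ab4

D#6 C##5 Ab4 A3 A##4 G#5 Ab4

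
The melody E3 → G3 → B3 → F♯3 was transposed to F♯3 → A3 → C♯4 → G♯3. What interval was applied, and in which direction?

up a major second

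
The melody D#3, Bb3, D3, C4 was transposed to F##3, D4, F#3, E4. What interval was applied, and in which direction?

up a major third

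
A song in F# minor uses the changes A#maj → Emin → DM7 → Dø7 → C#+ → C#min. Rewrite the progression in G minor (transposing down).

F# minor down to G minor is a major seventh; each chord root moves by that interval while the quality stays the same.
A#maj: root A# down a major seventh → B, giving Bmaj.
Emin: root E down a major seventh → F, giving Fmin.
DM7: root D down a major seventh → Eb, giving EbM7.
Dø7: root D down a major seventh → Eb, giving Ebø7.
C#+: root C# down a major seventh → D, giving D+.
C#min: root C# down a major seventh → D, giving Dmin.

Bmaj Fmin EbM7 Ebø7 D+ Dmin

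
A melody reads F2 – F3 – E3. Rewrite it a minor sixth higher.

F2 gives Db3
F3 gives Db4
E3 gives C4

Db3 Db4 C4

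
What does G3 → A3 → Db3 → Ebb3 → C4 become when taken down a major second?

F3 G3 Cb3 Dbb3 Bb3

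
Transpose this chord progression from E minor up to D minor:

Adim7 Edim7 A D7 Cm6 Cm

Gdim7 Ddim7 G C7 Bbm6 Bbm

E minor up to D minor is a minor seventh; each chord root moves by that interval while the quality stays the same.
Adim7: root A up a minor seventh → G, giving Gdim7.
Edim7: root E up a minor seventh → D, giving Ddim7.
A: root A up a minor seventh → G, giving G.
D7: root D up a minor seventh → C, giving C7.
Cm6: root C up a minor seventh → Bb, giving Bbm6.
Cm: root C up a minor seventh → Bb, giving Bbm.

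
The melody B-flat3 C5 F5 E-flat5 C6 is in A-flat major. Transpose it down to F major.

G3 A4 D5 C5 A5

A-flat major to F major down is a minor third, so every note moves down by that interval.
Bb3 to G3
C5 to A4
F5 to D5
Eb5 to C5
C6 to A5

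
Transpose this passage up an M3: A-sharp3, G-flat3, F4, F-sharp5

A#3 -> C##4
Gb3 -> Bb3
F4 -> A4
F#5 -> A#5

C##4 Bb3 A4 A#5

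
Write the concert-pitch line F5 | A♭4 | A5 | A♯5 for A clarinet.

The A clarinet sounds a minor third below written, so the written part must be a minor third above concert — transpose each note up.
F5 -> Ab5
Ab4 -> Cb5
A5 -> C6
A#5 -> C#6

Ab5 Cb5 C6 C#6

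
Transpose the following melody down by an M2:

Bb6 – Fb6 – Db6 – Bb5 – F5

Ab6 Ebb6 Cb6 Ab5 Eb5

Bb6 → Ab6
Fb6 → Ebb6
Db6 → Cb6
Bb5 → Ab5
F5 → Eb5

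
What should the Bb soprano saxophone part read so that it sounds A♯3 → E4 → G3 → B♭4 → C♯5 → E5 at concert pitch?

The Bb soprano saxophone sounds a major second below written, so the written part must be a major second above concert — transpose each note up.
A#3 gives B#3
E4 gives F#4
G3 gives A3
Bb4 gives C5
C#5 gives D#5
E5 gives F#5

B#3 F#4 A3 C5 D#5 F#5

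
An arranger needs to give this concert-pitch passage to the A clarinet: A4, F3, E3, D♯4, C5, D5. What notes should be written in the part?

C5 Ab3 G3 F#4 Eb5 F5

Written C4 sounds as A3 on the A clarinet, so concert pitches are written a minor third up.
A4 to C5
F3 to Ab3
E3 to G3
D#4 to F#4
C5 to Eb5
D5 to F5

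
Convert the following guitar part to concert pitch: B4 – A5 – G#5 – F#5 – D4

Written C4 on the guitar sounds as C3, a perfect octave lower; apply that shift to every note.
B4 → B3
A5 → A4
G#5 → G#4
F#5 → F#4
D4 → D3

B3 A4 G#4 F#4 D3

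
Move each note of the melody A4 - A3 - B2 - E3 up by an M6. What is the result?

F#5 F#4 G#3 C#4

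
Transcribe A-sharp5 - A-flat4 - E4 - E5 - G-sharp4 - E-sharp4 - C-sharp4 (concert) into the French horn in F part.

E#6 Eb5 B4 B5 D#5 B#4 G#4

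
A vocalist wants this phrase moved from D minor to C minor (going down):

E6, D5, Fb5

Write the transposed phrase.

From D down to C is a major second; apply that to each pitch.
E6 to D6
D5 to C5
Fb5 to Ebb5

D6 C5 Ebb5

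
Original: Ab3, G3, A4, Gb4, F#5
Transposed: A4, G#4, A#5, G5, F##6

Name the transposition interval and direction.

up an augmented octave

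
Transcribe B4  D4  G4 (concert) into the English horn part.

The English horn sounds a perfect fifth below written, so the written part must be a perfect fifth above concert — transpose each note up.
B4 → F#5
D4 → A4
G4 → D5

F#5 A4 D5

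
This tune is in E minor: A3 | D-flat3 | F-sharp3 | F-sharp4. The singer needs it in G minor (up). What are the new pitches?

E minor to G minor up is a minor third, so every note moves up by that interval.
A3 -> C4
Db3 -> Fb3
F#3 -> A3
F#4 -> A4

C4 Fb3 A3 A4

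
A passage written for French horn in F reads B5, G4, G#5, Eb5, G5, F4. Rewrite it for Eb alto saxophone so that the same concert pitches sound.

First find concert pitch: the French horn in F sounds a perfect fifth below written, so B5 G4 G#5 Eb5 G5 F4 sounds E5 C4 C#5 Ab4 C5 Bb3.
Then write for Eb alto saxophone: it sounds a major sixth below written, so the part must be a major sixth above concert.
E5 → C#6
C4 → A4
C#5 → A#5
Ab4 → F5
C5 → A5
Bb3 → G4

C#6 A4 A#5 F5 A5 G4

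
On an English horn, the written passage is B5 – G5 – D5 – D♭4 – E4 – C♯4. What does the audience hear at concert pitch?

The English horn sounds a perfect fifth below written, so transpose each written note down a perfect fifth.
B5 → E5
G5 → C5
D5 → G4
Db4 → Gb3
E4 → A3
C#4 → F#3

E5 C5 G4 Gb3 A3 F#3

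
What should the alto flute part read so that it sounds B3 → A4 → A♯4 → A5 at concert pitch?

E4 D5 D#5 D6

Written C4 sounds as G3 on the alto flute, so concert pitches are written a perfect fourth up.
B3 gives E4
A4 gives D5
A#4 gives D#5
A5 gives D6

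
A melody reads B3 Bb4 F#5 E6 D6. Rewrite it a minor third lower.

B3 to G#3
Bb4 to G4
F#5 to D#5
E6 to C#6
D6 to B5

G#3 G4 D#5 C#6 B5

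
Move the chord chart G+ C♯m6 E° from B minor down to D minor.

Bb+ Em6 G°

B minor down to D minor is a major sixth; each chord root moves by that interval while the quality stays the same.
G+: root G down a major sixth → Bb, giving Bb+.
C♯m6: root C♯ down a major sixth → E, giving Em6.
E°: root E down a major sixth → G, giving G°.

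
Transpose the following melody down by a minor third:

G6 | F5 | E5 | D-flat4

A minor third down from G6 gives E6.
F5 down a minor third is D5.
A minor third down from E5 gives C#5.
Db4: a third down reaches B, and 3 semitones makes it Bb3.

E6 D5 C#5 Bb3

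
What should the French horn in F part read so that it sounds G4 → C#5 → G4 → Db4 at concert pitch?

Written C4 sounds as F3 on the French horn in F, so concert pitches are written a perfect fifth up.
G4 becomes D5
C#5 becomes G#5
G4 becomes D5
Db4 becomes Ab4

D5 G#5 D5 Ab4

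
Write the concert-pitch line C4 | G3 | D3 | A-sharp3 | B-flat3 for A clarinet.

Eb4 Bb3 F3 C#4 Db4

The A clarinet sounds a minor third below written, so the written part must be a minor third above concert — transpose each note up.
C4 gives Eb4
G3 gives Bb3
D3 gives F3
A#3 gives C#4
Bb3 gives Db4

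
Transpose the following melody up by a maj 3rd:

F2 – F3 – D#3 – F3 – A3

A2 A3 F##3 A3 C#4

F2: a third up reaches A, and 4 semitones makes it A2.
F3: a third up reaches A, and 4 semitones makes it A3.
A major third up from D#3 gives F##3.
A major third up from F3 gives A3.
A3 up a major third is C#4.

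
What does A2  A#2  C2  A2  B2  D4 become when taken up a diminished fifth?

Eb3 E3 Gb2 Eb3 F3 Ab4

A diminished fifth up from A2 gives Eb3.
A diminished fifth up from A#2 gives E3.
C2: a fifth up reaches G, and 6 semitones makes it Gb2.
A2 up a diminished fifth is Eb3.
B2: a fifth up reaches F, and 6 semitones makes it F3.
D4: a fifth up reaches A, and 6 semitones makes it Ab4.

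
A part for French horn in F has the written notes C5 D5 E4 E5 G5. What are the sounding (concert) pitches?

Written C4 on the French horn in F sounds as F3, a perfect fifth lower; apply that shift to every note.
C5 becomes F4
D5 becomes G4
E4 becomes A3
E5 becomes A4
G5 becomes C5

F4 G4 A3 A4 C5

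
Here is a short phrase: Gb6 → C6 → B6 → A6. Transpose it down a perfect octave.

Gb6 gives Gb5
C6 gives C5
B6 gives B5
A6 gives A5

Gb5 C5 B5 A5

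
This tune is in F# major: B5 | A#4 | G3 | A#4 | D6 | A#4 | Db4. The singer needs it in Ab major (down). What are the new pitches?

F# major to Ab major down is an augmented sixth, so every note moves down by that interval.
B5 -> Db5
A#4 -> C4
G3 -> Bbb2
A#4 -> C4
D6 -> Fb5
A#4 -> C4
Db4 -> Fbb3

Db5 C4 Bbb2 C4 Fb5 C4 Fbb3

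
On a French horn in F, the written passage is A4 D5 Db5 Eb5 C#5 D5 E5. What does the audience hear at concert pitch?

D4 G4 Gb4 Ab4 F#4 G4 A4

The French horn in F sounds a perfect fifth below written, so transpose each written note down a perfect fifth.
A4 becomes D4
D5 becomes G4
Db5 becomes Gb4
Eb5 becomes Ab4
C#5 becomes F#4
D5 becomes G4
E5 becomes A4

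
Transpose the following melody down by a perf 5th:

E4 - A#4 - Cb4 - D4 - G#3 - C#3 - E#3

E4 down a perfect fifth is A3.
A#4 down a perfect fifth is D#4.
A perfect fifth down from Cb4 gives Fb3.
A perfect fifth down from D4 gives G3.
G#3 down a perfect fifth is C#3.
C#3 down a perfect fifth is F#2.
A perfect fifth down from E#3 gives A#2.

A3 D#4 Fb3 G3 C#3 F#2 A#2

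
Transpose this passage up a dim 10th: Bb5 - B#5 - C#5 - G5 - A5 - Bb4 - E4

Dbb7 D7 Eb6 Bbb6 Cb7 Dbb6 Gb5

Bb5 gives Dbb7
B#5 gives D7
C#5 gives Eb6
G5 gives Bbb6
A5 gives Cb7
Bb4 gives Dbb6
E4 gives Gb5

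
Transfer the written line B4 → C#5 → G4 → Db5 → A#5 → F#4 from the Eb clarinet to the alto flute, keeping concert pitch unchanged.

G5 A5 Eb5 Bbb5 F#6 D5

First find concert pitch: the Eb clarinet sounds a minor third above written, so B4 C#5 G4 Db5 A#5 F#4 sounds D5 E5 Bb4 Fb5 C#6 A4.
Then write for alto flute: it sounds a perfect fourth below written, so the part must be a perfect fourth above concert.
D5 → G5
E5 → A5
Bb4 → Eb5
Fb5 → Bbb5
C#6 → F#6
A4 → D5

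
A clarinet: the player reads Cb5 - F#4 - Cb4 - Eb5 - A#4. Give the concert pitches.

Ab4 D#4 Ab3 C5 F##4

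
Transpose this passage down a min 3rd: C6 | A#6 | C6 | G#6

A5 F##6 A5 E#6

C6 → A5
A#6 → F##6
C6 → A5
G#6 → E#6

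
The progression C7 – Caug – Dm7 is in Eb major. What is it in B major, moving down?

G#7 G#aug A#m7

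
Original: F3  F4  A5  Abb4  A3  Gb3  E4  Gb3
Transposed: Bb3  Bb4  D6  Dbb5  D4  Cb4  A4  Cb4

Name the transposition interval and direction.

up a perfect fourth

Take the first pair: F3 → Bb3. F to B spans 4 letter names, so the interval is some kind of fourth.
F3 to Bb3 is 5 semitones, which makes it a perfect fourth; the second version is higher, so the direction is up.
Checking another pair — Gb3 → Cb4 — gives the same interval.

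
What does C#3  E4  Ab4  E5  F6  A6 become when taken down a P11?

C#3 down a perfect eleventh is G#1.
E4: an eleventh down reaches B, and 17 semitones makes it B2.
Ab4 down a perfect eleventh is Eb3.
A perfect eleventh down from E5 gives B3.
F6: an eleventh down reaches C, and 17 semitones makes it C5.
A6 down a perfect eleventh is E5.

G#1 B2 Eb3 B3 C5 E5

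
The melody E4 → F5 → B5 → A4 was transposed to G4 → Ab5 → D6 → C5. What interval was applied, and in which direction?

up a minor third

From E4 to G4 is 3 letter names — a third of some quality.
E4 to G4 is 3 semitones, which makes it a minor third; the second version is higher, so the direction is up.
Checking another pair — A4 → C5 — gives the same interval.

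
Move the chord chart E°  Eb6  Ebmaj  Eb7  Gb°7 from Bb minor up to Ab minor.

D° Db6 Dbmaj Db7 Fb°7

Bb minor up to Ab minor is a minor seventh; each chord root moves by that interval while the quality stays the same.
E°: root E up a minor seventh → D, giving D°.
Eb6: root Eb up a minor seventh → Db, giving Db6.
Ebmaj: root Eb up a minor seventh → Db, giving Dbmaj.
Eb7: root Eb up a minor seventh → Db, giving Db7.
Gb°7: root Gb up a minor seventh → Fb, giving Fb°7.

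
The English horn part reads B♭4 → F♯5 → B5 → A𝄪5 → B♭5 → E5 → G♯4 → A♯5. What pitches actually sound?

Eb4 B4 E5 D##5 Eb5 A4 C#4 D#5

The English horn sounds a perfect fifth below written, so transpose each written note down a perfect fifth.
Bb4 to Eb4
F#5 to B4
B5 to E5
A##5 to D##5
Bb5 to Eb5
E5 to A4
G#4 to C#4
A#5 to D#5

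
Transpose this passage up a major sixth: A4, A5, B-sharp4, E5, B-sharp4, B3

F#5 F#6 G##5 C#6 G##5 G#4

A4 → F#5
A5 → F#6
B#4 → G##5
E5 → C#6
B#4 → G##5
B3 → G#4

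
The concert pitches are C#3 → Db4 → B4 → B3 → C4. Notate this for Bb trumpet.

D#3 Eb4 C#5 C#4 D4

Written C4 sounds as Bb3 on the Bb trumpet, so concert pitches are written a major second up.
C#3 -> D#3
Db4 -> Eb4
B4 -> C#5
B3 -> C#4
C4 -> D4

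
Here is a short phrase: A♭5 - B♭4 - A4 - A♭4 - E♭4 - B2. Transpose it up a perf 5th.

Ab5 -> Eb6
Bb4 -> F5
A4 -> E5
Ab4 -> Eb5
Eb4 -> Bb4
B2 -> F#3

Eb6 F5 E5 Eb5 Bb4 F#3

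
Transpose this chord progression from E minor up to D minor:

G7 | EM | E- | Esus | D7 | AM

F7 DM D- Dsus C7 GM

E minor up to D minor is a minor seventh; each chord root moves by that interval while the quality stays the same.
G7: root G up a minor seventh → F, giving F7.
EM: root E up a minor seventh → D, giving DM.
E-: root E up a minor seventh → D, giving D-.
Esus: root E up a minor seventh → D, giving Dsus.
D7: root D up a minor seventh → C, giving C7.
AM: root A up a minor seventh → G, giving GM.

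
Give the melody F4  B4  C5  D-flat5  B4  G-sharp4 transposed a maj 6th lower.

Ab3 D4 Eb4 Fb4 D4 B3

F4 down a major sixth is Ab3.
B4 down a major sixth is D4.
C5 down a major sixth is Eb4.
A major sixth down from Db5 gives Fb4.
B4 down a major sixth is D4.
G#4: a sixth down reaches B, and 9 semitones makes it B3.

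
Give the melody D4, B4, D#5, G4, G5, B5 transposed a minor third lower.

D4 → B3
B4 → G#4
D#5 → B#4
G4 → E4
G5 → E5
B5 → G#5

B3 G#4 B#4 E4 E5 G#5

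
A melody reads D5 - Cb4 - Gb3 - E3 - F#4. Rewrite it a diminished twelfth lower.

G#3 F2 C2 A#1 B#2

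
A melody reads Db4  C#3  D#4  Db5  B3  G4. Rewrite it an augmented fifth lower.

Gbb3 F2 G3 Gbb4 Eb3 Cb4

Db4 gives Gbb3
C#3 gives F2
D#4 gives G3
Db5 gives Gbb4
B3 gives Eb3
G4 gives Cb4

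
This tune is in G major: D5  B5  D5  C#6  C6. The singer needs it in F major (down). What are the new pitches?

C5 A5 C5 B5 Bb5

G major to F major down is a major second, so every note moves down by that interval.
D5 → C5
B5 → A5
D5 → C5
C#6 → B5
C6 → Bb5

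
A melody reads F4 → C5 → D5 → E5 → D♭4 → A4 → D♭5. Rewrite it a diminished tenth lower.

D#3 A#3 B#3 C##4 B2 F##3 B3

F4 down a diminished tenth is D#3.
C5 down a diminished tenth is A#3.
D5: a tenth down reaches B, and 14 semitones makes it B#3.
E5: a tenth down reaches C, and 14 semitones makes it C##4.
A diminished tenth down from Db4 gives B2.
A4: a tenth down reaches F, and 14 semitones makes it F##3.
A diminished tenth down from Db5 gives B3.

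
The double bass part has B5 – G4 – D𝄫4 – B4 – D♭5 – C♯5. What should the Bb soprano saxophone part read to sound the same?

C#5 A3 Ebb3 C#4 Eb4 D#4

First find concert pitch: the double bass sounds a perfect octave below written, so B5 G4 D𝄫4 B4 D♭5 C♯5 sounds B4 G3 Dbb3 B3 Db4 C#4.
Then write for Bb soprano saxophone: it sounds a major second below written, so the part must be a major second above concert.
B4 → C#5
G3 → A3
Dbb3 → Ebb3
B3 → C#4
Db4 → Eb4
C#4 → D#4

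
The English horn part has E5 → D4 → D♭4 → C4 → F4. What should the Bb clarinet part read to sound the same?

B4 A3 Ab3 G3 C4

First find concert pitch: the English horn sounds a perfect fifth below written, so E5 D4 D♭4 C4 F4 sounds A4 G3 Gb3 F3 Bb3.
Then write for Bb clarinet: it sounds a major second below written, so the part must be a major second above concert.
A4 → B4
G3 → A3
Gb3 → Ab3
F3 → G3
Bb3 → C4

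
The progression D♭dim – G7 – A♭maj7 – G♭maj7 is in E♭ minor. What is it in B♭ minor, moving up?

Abdim D7 Ebmaj7 Dbmaj7

E♭ minor up to B♭ minor is a perfect fifth; each chord root moves by that interval while the quality stays the same.
D♭dim: root D♭ up a perfect fifth → Ab, giving Abdim.
G7: root G up a perfect fifth → D, giving D7.
A♭maj7: root A♭ up a perfect fifth → Eb, giving Ebmaj7.
G♭maj7: root G♭ up a perfect fifth → Db, giving Dbmaj7.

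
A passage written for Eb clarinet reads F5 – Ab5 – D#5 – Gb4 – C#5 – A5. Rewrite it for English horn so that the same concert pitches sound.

First find concert pitch: the Eb clarinet sounds a minor third above written, so F5 Ab5 D#5 Gb4 C#5 A5 sounds Ab5 Cb6 F#5 Bbb4 E5 C6.
Then write for English horn: it sounds a perfect fifth below written, so the part must be a perfect fifth above concert.
Ab5 → Eb6
Cb6 → Gb6
F#5 → C#6
Bbb4 → Fb5
E5 → B5
C6 → G6

Eb6 Gb6 C#6 Fb5 B5 G6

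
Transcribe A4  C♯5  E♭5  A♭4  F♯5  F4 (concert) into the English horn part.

E5 G#5 Bb5 Eb5 C#6 C5

The English horn sounds a perfect fifth below written, so the written part must be a perfect fifth above concert — transpose each note up.
A4 to E5
C#5 to G#5
Eb5 to Bb5
Ab4 to Eb5
F#5 to C#6
F4 to C5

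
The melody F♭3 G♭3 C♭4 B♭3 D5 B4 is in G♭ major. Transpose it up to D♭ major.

Cb4 Db4 Gb4 F4 A5 F#5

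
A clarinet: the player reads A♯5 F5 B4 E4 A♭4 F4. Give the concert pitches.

F##5 D5 G#4 C#4 F4 D4

Written C4 on the A clarinet sounds as A3, a minor third lower; apply that shift to every note.
A#5 becomes F##5
F5 becomes D5
B4 becomes G#4
E4 becomes C#4
Ab4 becomes F4
F4 becomes D4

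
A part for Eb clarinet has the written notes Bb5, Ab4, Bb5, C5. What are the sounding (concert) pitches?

The Eb clarinet sounds a minor third above written, so transpose each written note up a minor third.
Bb5 -> Db6
Ab4 -> Cb5
Bb5 -> Db6
C5 -> Eb5

Db6 Cb5 Db6 Eb5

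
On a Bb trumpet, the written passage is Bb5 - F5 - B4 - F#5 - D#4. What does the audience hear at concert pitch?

Ab5 Eb5 A4 E5 C#4

The Bb trumpet sounds a major second below written, so transpose each written note down a major second.
Bb5 to Ab5
F5 to Eb5
B4 to A4
F#5 to E5
D#4 to C#4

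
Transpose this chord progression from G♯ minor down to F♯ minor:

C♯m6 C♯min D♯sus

G♯ minor down to F♯ minor is a major second; each chord root moves by that interval while the quality stays the same.
C♯m6: root C♯ down a major second → B, giving Bm6.
C♯min: root C♯ down a major second → B, giving Bmin.
D♯sus: root D♯ down a major second → C#, giving C#sus.

Bm6 Bmin C#sus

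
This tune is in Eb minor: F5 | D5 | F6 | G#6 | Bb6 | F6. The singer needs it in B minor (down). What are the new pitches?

Eb minor to B minor down is a diminished fourth, so every note moves down by that interval.
F5 gives C#5
D5 gives A#4
F6 gives C#6
G#6 gives D##6
Bb6 gives F#6
F6 gives C#6

C#5 A#4 C#6 D##6 F#6 C#6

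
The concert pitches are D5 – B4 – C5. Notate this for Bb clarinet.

The Bb clarinet sounds a major second below written, so the written part must be a major second above concert — transpose each note up.
D5 -> E5
B4 -> C#5
C5 -> D5

E5 C#5 D5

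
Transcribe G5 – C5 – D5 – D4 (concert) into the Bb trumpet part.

Written C4 sounds as Bb3 on the Bb trumpet, so concert pitches are written a major second up.
G5 becomes A5
C5 becomes D5
D5 becomes E5
D4 becomes E4

A5 D5 E5 E4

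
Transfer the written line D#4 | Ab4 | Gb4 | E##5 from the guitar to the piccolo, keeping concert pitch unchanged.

D#2 Ab2 Gb2 E##3

First find concert pitch: the guitar sounds a perfect octave below written, so D#4 Ab4 Gb4 E##5 sounds D#3 Ab3 Gb3 E##4.
Then write for piccolo: it sounds a perfect octave above written, so the part must be a perfect octave below concert.
D#3 → D#2
Ab3 → Ab2
Gb3 → Gb2
E##4 → E##3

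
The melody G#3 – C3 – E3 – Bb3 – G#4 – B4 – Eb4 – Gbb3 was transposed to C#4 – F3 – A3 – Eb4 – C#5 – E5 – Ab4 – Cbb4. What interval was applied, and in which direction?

up a perfect fourth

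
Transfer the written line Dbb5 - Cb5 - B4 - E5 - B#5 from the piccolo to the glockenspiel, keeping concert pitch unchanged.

Dbb4 Cb4 B3 E4 B#4

First find concert pitch: the piccolo sounds a perfect octave above written, so Dbb5 Cb5 B4 E5 B#5 sounds Dbb6 Cb6 B5 E6 B#6.
Then write for glockenspiel: it sounds a perfect fifteenth above written, so the part must be a perfect fifteenth below concert.
Dbb6 → Dbb4
Cb6 → Cb4
B5 → B3
E6 → E4
B#6 → B#4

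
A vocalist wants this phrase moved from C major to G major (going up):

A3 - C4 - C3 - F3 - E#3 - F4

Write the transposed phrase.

E4 G4 G3 C4 B#3 C5

From C up to G is a perfect fifth; apply that to each pitch.
A3 -> E4
C4 -> G4
C3 -> G3
F3 -> C4
E#3 -> B#3
F4 -> C5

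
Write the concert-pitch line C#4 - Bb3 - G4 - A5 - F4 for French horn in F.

Written C4 sounds as F3 on the French horn in F, so concert pitches are written a perfect fifth up.
C#4 → G#4
Bb3 → F4
G4 → D5
A5 → E6
F4 → C5

G#4 F4 D5 E6 C5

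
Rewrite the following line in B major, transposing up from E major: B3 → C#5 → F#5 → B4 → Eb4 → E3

F#4 G#5 C#6 F#5 Bb4 B3

From E up to B is a perfect fifth; apply that to each pitch.
B3 to F#4
C#5 to G#5
F#5 to C#6
B4 to F#5
Eb4 to Bb4
E3 to B3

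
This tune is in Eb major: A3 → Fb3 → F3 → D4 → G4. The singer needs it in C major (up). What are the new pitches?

F#4 Db4 D4 B4 E5

Eb major to C major up is a major sixth, so every note moves up by that interval.
A3 to F#4
Fb3 to Db4
F3 to D4
D4 to B4
G4 to E5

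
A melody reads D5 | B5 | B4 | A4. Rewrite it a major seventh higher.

D5 gives C#6
B5 gives A#6
B4 gives A#5
A4 gives G#5

C#6 A#6 A#5 G#5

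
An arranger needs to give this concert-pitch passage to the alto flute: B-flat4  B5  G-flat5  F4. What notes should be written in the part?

The alto flute sounds a perfect fourth below written, so the written part must be a perfect fourth above concert — transpose each note up.
Bb4 to Eb5
B5 to E6
Gb5 to Cb6
F4 to Bb4

Eb5 E6 Cb6 Bb4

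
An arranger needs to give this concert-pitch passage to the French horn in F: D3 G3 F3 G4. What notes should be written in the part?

A3 D4 C4 D5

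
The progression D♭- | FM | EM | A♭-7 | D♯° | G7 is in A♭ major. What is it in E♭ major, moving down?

Ab- CM BM Eb-7 A#° D7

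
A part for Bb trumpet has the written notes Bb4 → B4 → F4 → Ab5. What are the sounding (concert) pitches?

The Bb trumpet sounds a major second below written, so transpose each written note down a major second.
Bb4 -> Ab4
B4 -> A4
F4 -> Eb4
Ab5 -> Gb5

Ab4 A4 Eb4 Gb5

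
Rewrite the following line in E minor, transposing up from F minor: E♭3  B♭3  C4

F minor to E minor up is a major seventh, so every note moves up by that interval.
Eb3 -> D4
Bb3 -> A4
C4 -> B4

D4 A4 B4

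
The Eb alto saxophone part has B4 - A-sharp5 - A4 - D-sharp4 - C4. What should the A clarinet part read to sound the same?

First find concert pitch: the Eb alto saxophone sounds a major sixth below written, so B4 A-sharp5 A4 D-sharp4 C4 sounds D4 C#5 C4 F#3 Eb3.
Then write for A clarinet: it sounds a minor third below written, so the part must be a minor third above concert.
D4 → F4
C#5 → E5
C4 → Eb4
F#3 → A3
Eb3 → Gb3

F4 E5 Eb4 A3 Gb3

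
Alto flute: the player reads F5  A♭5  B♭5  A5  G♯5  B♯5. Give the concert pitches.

The alto flute sounds a perfect fourth below written, so transpose each written note down a perfect fourth.
F5 gives C5
Ab5 gives Eb5
Bb5 gives F5
A5 gives E5
G#5 gives D#5
B#5 gives F##5

C5 Eb5 F5 E5 D#5 F##5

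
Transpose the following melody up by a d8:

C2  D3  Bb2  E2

Cb3 Db4 Bbb3 Eb3

C2: an octave up reaches C, and 11 semitones makes it Cb3.
A diminished octave up from D3 gives Db4.
Bb2: an octave up reaches B, and 11 semitones makes it Bbb3.
E2 up a diminished octave is Eb3.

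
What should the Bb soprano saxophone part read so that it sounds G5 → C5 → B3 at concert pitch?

A5 D5 C#4

The Bb soprano saxophone sounds a major second below written, so the written part must be a major second above concert — transpose each note up.
G5 becomes A5
C5 becomes D5
B3 becomes C#4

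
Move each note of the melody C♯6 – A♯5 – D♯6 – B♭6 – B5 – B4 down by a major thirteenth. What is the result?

E4 C#4 F#4 Db5 D4 D3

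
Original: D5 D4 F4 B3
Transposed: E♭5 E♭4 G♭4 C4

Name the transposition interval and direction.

Take the first pair: D5 → Eb5. D to E spans 2 letter names, so the interval is some kind of second.
D5 to Eb5 is 1 semitone, which makes it a minor second; the second version is higher, so the direction is up.
Checking another pair — B3 → C4 — gives the same interval.

up a minor second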